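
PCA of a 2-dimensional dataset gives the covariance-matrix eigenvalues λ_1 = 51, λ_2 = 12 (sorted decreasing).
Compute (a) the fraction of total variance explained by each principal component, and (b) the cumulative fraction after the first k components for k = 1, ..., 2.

Step 1 — total variance = trace(Sigma) = Σ λ_i = 51 + 12 = 63.

Step 2 — fraction explained by component i = λ_i / Σ λ:
  PC1: 51/63 = 0.8095
  PC2: 12/63 = 0.1905

Step 3 — cumulative fraction after k components = (λ_1 + ... + λ_k) / Σ λ:
  k = 1: 51/63 = 0.8095
  k = 2: (51 + 12)/63 = 63/63 = 1

Summary (fraction, with percent):

explained: PC1 0.8095 (80.95%), PC2 0.1905 (19.05%);  cumulative: 0.8095, 1


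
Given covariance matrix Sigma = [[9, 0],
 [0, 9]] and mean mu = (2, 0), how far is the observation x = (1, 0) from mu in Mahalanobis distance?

Step 1 — centre the observation: (x - mu) = (-1, 0).

Step 2 — invert Sigma. det(Sigma) = 9·9 - (0)² = 81.
  Sigma^{-1} = (1/det) · [[d, -b], [-b, a]] = [[0.1111, 0],
 [0, 0.1111]].

Step 3 — form the quadratic (x - mu)^T · Sigma^{-1} · (x - mu):
  Sigma^{-1} · (x - mu) = (-0.1111, 0).
  (x - mu)^T · [Sigma^{-1} · (x - mu)] = (-1)·(-0.1111) + (0)·(0) = 0.1111.

Step 4 — take square root: d = √(0.1111) ≈ 0.3333.

d(x, mu) = √(0.1111) ≈ 0.3333


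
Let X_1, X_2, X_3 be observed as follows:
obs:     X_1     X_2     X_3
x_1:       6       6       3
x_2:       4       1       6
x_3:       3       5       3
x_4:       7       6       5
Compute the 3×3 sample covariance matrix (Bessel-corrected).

Step 1 — column means:
  mean(X_1) = (6 + 4 + 3 + 7) / 4 = 20/4 = 5
  mean(X_2) = (6 + 1 + 5 + 6) / 4 = 18/4 = 4.5
  mean(X_3) = (3 + 6 + 3 + 5) / 4 = 17/4 = 4.25

Step 2 — sample covariance S[i,j] = (1/(n-1)) · Σ_k (x_{k,i} - mean_i) · (x_{k,j} - mean_j), with n-1 = 3.
  S[X_1,X_1] = ((1)·(1) + (-1)·(-1) + (-2)·(-2) + (2)·(2)) / 3 = 10/3 = 3.3333
  S[X_1,X_2] = ((1)·(1.5) + (-1)·(-3.5) + (-2)·(0.5) + (2)·(1.5)) / 3 = 7/3 = 2.3333
  S[X_1,X_3] = ((1)·(-1.25) + (-1)·(1.75) + (-2)·(-1.25) + (2)·(0.75)) / 3 = 1/3 = 0.3333
  S[X_2,X_2] = ((1.5)·(1.5) + (-3.5)·(-3.5) + (0.5)·(0.5) + (1.5)·(1.5)) / 3 = 17/3 = 5.6667
  S[X_2,X_3] = ((1.5)·(-1.25) + (-3.5)·(1.75) + (0.5)·(-1.25) + (1.5)·(0.75)) / 3 = -7.5/3 = -2.5
  S[X_3,X_3] = ((-1.25)·(-1.25) + (1.75)·(1.75) + (-1.25)·(-1.25) + (0.75)·(0.75)) / 3 = 6.75/3 = 2.25

S is symmetric (S[j,i] = S[i,j]). Assembling:

S = [[3.3333, 2.3333, 0.3333],
 [2.3333, 5.6667, -2.5],
 [0.3333, -2.5, 2.25]]


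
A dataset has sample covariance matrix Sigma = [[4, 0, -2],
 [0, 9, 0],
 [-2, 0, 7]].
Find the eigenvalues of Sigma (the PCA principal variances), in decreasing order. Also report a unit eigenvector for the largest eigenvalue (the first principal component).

Step 1 — characteristic polynomial p(λ) = det(λI - Sigma) = λ³ - tr·λ² + c_1·λ - det, where tr = trace, c_1 = sum of the principal 2×2 minors, det = det(Sigma):
  tr = 4 + 9 + 7 = 20,
  c_1 = (4·9 - (0)²) + (4·7 - (-2)²) + (9·7 - (0)²) = 36 + 24 + 63 = 123,
  det = 4·(9·7 - (0)²) - (0)·((0)·7 - (0)·(-2)) + (-2)·((0)·(0) - 9·(-2)) = 4·(63) - (0)·(0) + (-2)·(18) = 216.
  So p(λ) = λ³ - 20λ² + 123λ - 216.
Step 2 — look for an integer root (rational root theorem: any rational root is an integer divisor of 216). Testing λ = 3:
  p(3) = 27 - 180 + 369 - 216 = 0  ✓
  Dividing out (λ - 3): p(λ) = (λ - 3)(λ² - 17λ + 72).
Step 3 — remaining eigenvalues from the quadratic λ² - 17λ + 72 = 0:
  Δ = 17² - 4·72 = 289 - 288 = 1,  λ = (17 ± √1)/2 = (17 ± 1)/2 = 9 or 8.
  Sorted: λ_1 = 9,  λ_2 = 8,  λ_3 = 3  (check: sum = 20 = tr ✓).

Step 4 — unit eigenvector for λ_1 = 9: v spans the null space of (Sigma - λ_1 I), whose rows are
  r_1 = (-5, 0, -2),  r_2 = (0, 0, 0),  r_3 = (-2, 0, -2).
  v is orthogonal to every row, so take v ∝ r_1 × r_3 = ((0)·(-2) - (-2)·(0), (-2)·(-2) - (-5)·(-2), (-5)·(0) - (0)·(-2)) = (0, -6, 0).
  Rescale (divide by 6; multiply by -1 so the first nonzero entry is positive): u = (0, 1, 0).
  ||u|| = √((0)² + (1)² + (0)²) = √(1) = 1,  v_1 = u/||u|| ≈ (0, 1, 0) (||v_1|| = 1).

λ_1 = 9,  λ_2 = 8,  λ_3 = 3;  v_1 ≈ (0, 1, 0)


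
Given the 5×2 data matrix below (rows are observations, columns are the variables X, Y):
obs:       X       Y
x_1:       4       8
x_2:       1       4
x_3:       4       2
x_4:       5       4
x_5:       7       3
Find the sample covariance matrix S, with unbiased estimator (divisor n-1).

Step 1 — column means:
  mean(X) = (4 + 1 + 4 + 5 + 7) / 5 = 21/5 = 4.2
  mean(Y) = (8 + 4 + 2 + 4 + 3) / 5 = 21/5 = 4.2

Step 2 — sample covariance S[i,j] = (1/(n-1)) · Σ_k (x_{k,i} - mean_i) · (x_{k,j} - mean_j), with n-1 = 4.
  S[X,X] = ((-0.2)·(-0.2) + (-3.2)·(-3.2) + (-0.2)·(-0.2) + (0.8)·(0.8) + (2.8)·(2.8)) / 4 = 18.8/4 = 4.7
  S[X,Y] = ((-0.2)·(3.8) + (-3.2)·(-0.2) + (-0.2)·(-2.2) + (0.8)·(-0.2) + (2.8)·(-1.2)) / 4 = -3.2/4 = -0.8
  S[Y,Y] = ((3.8)·(3.8) + (-0.2)·(-0.2) + (-2.2)·(-2.2) + (-0.2)·(-0.2) + (-1.2)·(-1.2)) / 4 = 20.8/4 = 5.2

S is symmetric (S[j,i] = S[i,j]). Assembling:

S = [[4.7, -0.8],
 [-0.8, 5.2]]


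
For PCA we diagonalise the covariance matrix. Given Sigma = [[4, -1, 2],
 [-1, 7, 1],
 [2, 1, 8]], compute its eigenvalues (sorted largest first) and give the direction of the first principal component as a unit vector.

Step 1 — characteristic polynomial p(λ) = det(λI - Sigma) = λ³ - tr·λ² + c_1·λ - det, where tr = trace, c_1 = sum of the principal 2×2 minors, det = det(Sigma):
  tr = 4 + 7 + 8 = 19,
  c_1 = (4·7 - (-1)²) + (4·8 - (2)²) + (7·8 - (1)²) = 27 + 28 + 55 = 110,
  det = 4·(7·8 - (1)²) - (-1)·((-1)·8 - (1)·(2)) + (2)·((-1)·(1) - 7·(2)) = 4·(55) - (-1)·(-10) + (2)·(-15) = 180.
  So p(λ) = λ³ - 19λ² + 110λ - 180.
Step 2 — look for an integer root (rational root theorem: any rational root is an integer divisor of 180). Testing λ = 9:
  p(9) = 729 - 1539 + 990 - 180 = 0  ✓
  Dividing out (λ - 9): p(λ) = (λ - 9)(λ² - 10λ + 20).
Step 3 — remaining eigenvalues from the quadratic λ² - 10λ + 20 = 0:
  Δ = 10² - 4·20 = 100 - 80 = 20,  λ = (10 ± √20)/2 = (10 ± 4.4721)/2 ≈ 7.2361 or 2.7639.
  Sorted: λ_1 = 9,  λ_2 = 7.2361,  λ_3 = 2.7639  (check: sum = 19 = tr ✓).

Step 4 — unit eigenvector for λ_1 = 9: v spans the null space of (Sigma - λ_1 I), whose rows are
  r_1 = (-5, -1, 2),  r_2 = (-1, -2, 1),  r_3 = (2, 1, -1).
  v is orthogonal to every row, so take v ∝ r_1 × r_2 = ((-1)·(1) - (2)·(-2), (2)·(-1) - (-5)·(1), (-5)·(-2) - (-1)·(-1)) = (3, 3, 9).
  Rescale (divide by 3): u = (1, 1, 3).
  ||u|| = √((1)² + (1)² + (3)²) = √(11) ≈ 3.3166,  v_1 = u/||u|| ≈ (0.3015, 0.3015, 0.9045) (||v_1|| = 1).

λ_1 = 9,  λ_2 = 7.2361,  λ_3 = 2.7639;  v_1 ≈ (0.3015, 0.3015, 0.9045)


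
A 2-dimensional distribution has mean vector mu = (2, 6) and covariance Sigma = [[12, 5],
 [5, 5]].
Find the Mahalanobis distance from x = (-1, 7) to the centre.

Step 1 — centre the observation: (x - mu) = (-3, 1).

Step 2 — invert Sigma. det(Sigma) = 12·5 - (5)² = 35.
  Sigma^{-1} = (1/det) · [[d, -b], [-b, a]] = [[0.1429, -0.1429],
 [-0.1429, 0.3429]].

Step 3 — form the quadratic (x - mu)^T · Sigma^{-1} · (x - mu):
  Sigma^{-1} · (x - mu) = (-0.5714, 0.7714).
  (x - mu)^T · [Sigma^{-1} · (x - mu)] = (-3)·(-0.5714) + (1)·(0.7714) = 2.4857.

Step 4 — take square root: d = √(2.4857) ≈ 1.5766.

d(x, mu) = √(2.4857) ≈ 1.5766


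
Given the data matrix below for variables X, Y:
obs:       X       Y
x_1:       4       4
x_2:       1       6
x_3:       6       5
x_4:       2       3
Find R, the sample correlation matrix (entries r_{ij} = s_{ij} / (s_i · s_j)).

Step 1 — column means:
  mean(X) = (4 + 1 + 6 + 2) / 4 = 13/4 = 3.25
  mean(Y) = (4 + 6 + 5 + 3) / 4 = 18/4 = 4.5

Step 2 — sample variances and covariances s[i,j] = (1/(n-1)) · Σ_k (x_{k,i} - mean_i) · (x_{k,j} - mean_j), with n-1 = 3:
  s[X,X] = ((0.75)·(0.75) + (-2.25)·(-2.25) + (2.75)·(2.75) + (-1.25)·(-1.25)) / 3 = 14.75/3 = 4.9167
  s[X,Y] = ((0.75)·(-0.5) + (-2.25)·(1.5) + (2.75)·(0.5) + (-1.25)·(-1.5)) / 3 = -0.5/3 = -0.1667
  s[Y,Y] = ((-0.5)·(-0.5) + (1.5)·(1.5) + (0.5)·(0.5) + (-1.5)·(-1.5)) / 3 = 5/3 = 1.6667
  Sample standard deviations s_i = √(s[i,i]):
  s(X) = √(4.9167) = 2.2174
  s(Y) = √(1.6667) = 1.291

Step 3 — r_{ij} = s_{ij} / (s_i · s_j):
  r[X,X] = 1 (diagonal).
  r[X,Y] = -0.1667 / (2.2174 · 1.291) = -0.1667 / 2.8626 = -0.0582
  r[Y,Y] = 1 (diagonal).

R is symmetric with unit diagonal. Assembling:

R = [[1, -0.0582],
 [-0.0582, 1]]


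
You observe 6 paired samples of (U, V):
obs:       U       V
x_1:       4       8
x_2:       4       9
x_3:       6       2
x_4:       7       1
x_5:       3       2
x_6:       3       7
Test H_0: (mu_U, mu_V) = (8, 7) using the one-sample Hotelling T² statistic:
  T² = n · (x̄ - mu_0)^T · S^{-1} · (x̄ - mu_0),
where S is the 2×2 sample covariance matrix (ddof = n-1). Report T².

Step 1 — sample mean vector:
  mean(U) = (4 + 4 + 6 + 7 + 3 + 3) / 6 = 27/6 = 4.5
  mean(V) = (8 + 9 + 2 + 1 + 2 + 7) / 6 = 29/6 = 4.8333
  x̄ = (4.5, 4.8333),  deviation x̄ - mu_0 = (4.5, 4.8333) - (8, 7) = (-3.5, -2.1667).

Step 2 — sample covariance matrix, S[i,j] = (1/(n-1)) · Σ_k (x_{k,i} - mean_i) · (x_{k,j} - mean_j), divisor n-1 = 5:
  S[U,U] = ((-0.5)·(-0.5) + (-0.5)·(-0.5) + (1.5)·(1.5) + (2.5)·(2.5) + (-1.5)·(-1.5) + (-1.5)·(-1.5)) / 5 = 13.5/5 = 2.7
  S[U,V] = ((-0.5)·(3.1667) + (-0.5)·(4.1667) + (1.5)·(-2.8333) + (2.5)·(-3.8333) + (-1.5)·(-2.8333) + (-1.5)·(2.1667)) / 5 = -16.5/5 = -3.3
  S[V,V] = ((3.1667)·(3.1667) + (4.1667)·(4.1667) + (-2.8333)·(-2.8333) + (-3.8333)·(-3.8333) + (-2.8333)·(-2.8333) + (2.1667)·(2.1667)) / 5 = 62.8333/5 = 12.5667
  S = [[2.7, -3.3],
 [-3.3, 12.5667]].

Step 3 — invert S. det(S) = 2.7·12.5667 - (-3.3)² = 23.04.
  S^{-1} = (1/det) · [[d, -b], [-b, a]] = [[0.5454, 0.1432],
 [0.1432, 0.1172]].

Step 4 — quadratic form (x̄ - mu_0)^T · S^{-1} · (x̄ - mu_0):
  S^{-1} · (x̄ - mu_0) = (-2.2193, -0.7552),
  (x̄ - mu_0)^T · [...] = (-3.5)·(-2.2193) + (-2.1667)·(-0.7552) = 9.4039.

Step 5 — scale by n: T² = 6 · 9.4039 = 56.4236.

T² ≈ 56.4236


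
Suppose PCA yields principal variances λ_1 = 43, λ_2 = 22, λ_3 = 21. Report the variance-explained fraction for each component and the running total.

Step 1 — total variance = trace(Sigma) = Σ λ_i = 43 + 22 + 21 = 86.

Step 2 — fraction explained by component i = λ_i / Σ λ:
  PC1: 43/86 = 0.5
  PC2: 22/86 = 0.2558
  PC3: 21/86 = 0.2442

Step 3 — cumulative fraction after k components = (λ_1 + ... + λ_k) / Σ λ:
  k = 1: 43/86 = 0.5
  k = 2: (43 + 22)/86 = 65/86 = 0.7558
  k = 3: (43 + 22 + 21)/86 = 86/86 = 1

Summary (fraction, with percent):

explained: PC1 0.5 (50%), PC2 0.2558 (25.58%), PC3 0.2442 (24.42%);  cumulative: 0.5, 0.7558, 1


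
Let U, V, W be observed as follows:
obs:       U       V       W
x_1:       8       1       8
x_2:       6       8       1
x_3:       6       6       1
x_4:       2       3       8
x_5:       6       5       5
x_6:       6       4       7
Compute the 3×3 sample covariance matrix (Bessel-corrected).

Step 1 — column means:
  mean(U) = (8 + 6 + 6 + 2 + 6 + 6) / 6 = 34/6 = 5.6667
  mean(V) = (1 + 8 + 6 + 3 + 5 + 4) / 6 = 27/6 = 4.5
  mean(W) = (8 + 1 + 1 + 8 + 5 + 7) / 6 = 30/6 = 5

Step 2 — sample covariance S[i,j] = (1/(n-1)) · Σ_k (x_{k,i} - mean_i) · (x_{k,j} - mean_j), with n-1 = 5.
  S[U,U] = ((2.3333)·(2.3333) + (0.3333)·(0.3333) + (0.3333)·(0.3333) + (-3.6667)·(-3.6667) + (0.3333)·(0.3333) + (0.3333)·(0.3333)) / 5 = 19.3333/5 = 3.8667
  S[U,V] = ((2.3333)·(-3.5) + (0.3333)·(3.5) + (0.3333)·(1.5) + (-3.6667)·(-1.5) + (0.3333)·(0.5) + (0.3333)·(-0.5)) / 5 = -1/5 = -0.2
  S[U,W] = ((2.3333)·(3) + (0.3333)·(-4) + (0.3333)·(-4) + (-3.6667)·(3) + (0.3333)·(0) + (0.3333)·(2)) / 5 = -6/5 = -1.2
  S[V,V] = ((-3.5)·(-3.5) + (3.5)·(3.5) + (1.5)·(1.5) + (-1.5)·(-1.5) + (0.5)·(0.5) + (-0.5)·(-0.5)) / 5 = 29.5/5 = 5.9
  S[V,W] = ((-3.5)·(3) + (3.5)·(-4) + (1.5)·(-4) + (-1.5)·(3) + (0.5)·(0) + (-0.5)·(2)) / 5 = -36/5 = -7.2
  S[W,W] = ((3)·(3) + (-4)·(-4) + (-4)·(-4) + (3)·(3) + (0)·(0) + (2)·(2)) / 5 = 54/5 = 10.8

S is symmetric (S[j,i] = S[i,j]). Assembling:

S = [[3.8667, -0.2, -1.2],
 [-0.2, 5.9, -7.2],
 [-1.2, -7.2, 10.8]]


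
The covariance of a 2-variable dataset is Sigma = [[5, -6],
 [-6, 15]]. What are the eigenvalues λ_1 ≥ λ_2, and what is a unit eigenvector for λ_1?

Step 1 — characteristic polynomial of 2×2 Sigma:
  det(Sigma - λI) = λ² - trace · λ + det = 0.
  trace = 5 + 15 = 20, det = 5·15 - (-6)² = 39.
Step 2 — discriminant:
  Δ = trace² - 4·det = 400 - 156 = 244.
Step 3 — eigenvalues:
  λ = (trace ± √Δ)/2 = (20 ± 15.6205)/2,
  λ_1 = 17.8102,  λ_2 = 2.1898.

Step 4 — unit eigenvector for λ_1: solve (Sigma - λ_1 I)v = 0. First row:
  (5 - 17.8102)·v_x + (-6)·v_y = 0, i.e. (-12.8102)·v_x + (-6)·v_y = 0,
  so v ∝ (b, λ_1 - a) = (-6, 12.8102); multiply by -1 so the first entry is positive: u = (6, -12.8102).
  ||u|| = √((6)² + (-12.8102)²) = √(200.1025) ≈ 14.1458,
  v_1 = u/||u|| ≈ (0.4242, -0.9056) (||v_1|| = 1).

λ_1 = 17.8102,  λ_2 = 2.1898;  v_1 ≈ (0.4242, -0.9056)


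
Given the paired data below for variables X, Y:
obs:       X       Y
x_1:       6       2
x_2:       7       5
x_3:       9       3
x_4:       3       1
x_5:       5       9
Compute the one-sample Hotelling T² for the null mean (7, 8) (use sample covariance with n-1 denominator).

Step 1 — sample mean vector:
  mean(X) = (6 + 7 + 9 + 3 + 5) / 5 = 30/5 = 6
  mean(Y) = (2 + 5 + 3 + 1 + 9) / 5 = 20/5 = 4
  x̄ = (6, 4),  deviation x̄ - mu_0 = (6, 4) - (7, 8) = (-1, -4).

Step 2 — sample covariance matrix, S[i,j] = (1/(n-1)) · Σ_k (x_{k,i} - mean_i) · (x_{k,j} - mean_j), divisor n-1 = 4:
  S[X,X] = ((0)·(0) + (1)·(1) + (3)·(3) + (-3)·(-3) + (-1)·(-1)) / 4 = 20/4 = 5
  S[X,Y] = ((0)·(-2) + (1)·(1) + (3)·(-1) + (-3)·(-3) + (-1)·(5)) / 4 = 2/4 = 0.5
  S[Y,Y] = ((-2)·(-2) + (1)·(1) + (-1)·(-1) + (-3)·(-3) + (5)·(5)) / 4 = 40/4 = 10
  S = [[5, 0.5],
 [0.5, 10]].

Step 3 — invert S. det(S) = 5·10 - (0.5)² = 49.75.
  S^{-1} = (1/det) · [[d, -b], [-b, a]] = [[0.201, -0.0101],
 [-0.0101, 0.1005]].

Step 4 — quadratic form (x̄ - mu_0)^T · S^{-1} · (x̄ - mu_0):
  S^{-1} · (x̄ - mu_0) = (-0.1608, -0.392),
  (x̄ - mu_0)^T · [...] = (-1)·(-0.1608) + (-4)·(-0.392) = 1.7286.

Step 5 — scale by n: T² = 5 · 1.7286 = 8.6432.

T² ≈ 8.6432


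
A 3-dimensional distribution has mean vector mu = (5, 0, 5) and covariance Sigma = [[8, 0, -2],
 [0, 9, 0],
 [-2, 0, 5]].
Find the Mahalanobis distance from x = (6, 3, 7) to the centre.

Step 1 — centre the observation: (x - mu) = (1, 3, 2).

Step 2 — invert Sigma (cofactor / det for 3×3, or solve directly):
  Sigma^{-1} = [[0.1389, 0, 0.0556],
 [0, 0.1111, 0],
 [0.0556, 0, 0.2222]].

Step 3 — form the quadratic (x - mu)^T · Sigma^{-1} · (x - mu):
  Sigma^{-1} · (x - mu) = (0.25, 0.3333, 0.5).
  (x - mu)^T · [Sigma^{-1} · (x - mu)] = (1)·(0.25) + (3)·(0.3333) + (2)·(0.5) = 2.25.

Step 4 — take square root: d = √(2.25) ≈ 1.5.

d(x, mu) = √(2.25) ≈ 1.5


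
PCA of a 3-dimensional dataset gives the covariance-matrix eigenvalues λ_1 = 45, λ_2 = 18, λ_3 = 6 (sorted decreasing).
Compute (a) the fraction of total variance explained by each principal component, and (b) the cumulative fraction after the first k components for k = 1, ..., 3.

Step 1 — total variance = trace(Sigma) = Σ λ_i = 45 + 18 + 6 = 69.

Step 2 — fraction explained by component i = λ_i / Σ λ:
  PC1: 45/69 = 0.6522
  PC2: 18/69 = 0.2609
  PC3: 6/69 = 0.087

Step 3 — cumulative fraction after k components = (λ_1 + ... + λ_k) / Σ λ:
  k = 1: 45/69 = 0.6522
  k = 2: (45 + 18)/69 = 63/69 = 0.913
  k = 3: (45 + 18 + 6)/69 = 69/69 = 1

Summary (fraction, with percent):

explained: PC1 0.6522 (65.22%), PC2 0.2609 (26.09%), PC3 0.087 (8.7%);  cumulative: 0.6522, 0.913, 1


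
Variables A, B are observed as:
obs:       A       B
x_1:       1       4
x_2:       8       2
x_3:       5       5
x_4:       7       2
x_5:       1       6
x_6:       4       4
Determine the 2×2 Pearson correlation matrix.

Step 1 — column means:
  mean(A) = (1 + 8 + 5 + 7 + 1 + 4) / 6 = 26/6 = 4.3333
  mean(B) = (4 + 2 + 5 + 2 + 6 + 4) / 6 = 23/6 = 3.8333

Step 2 — sample variances and covariances s[i,j] = (1/(n-1)) · Σ_k (x_{k,i} - mean_i) · (x_{k,j} - mean_j), with n-1 = 5:
  s[A,A] = ((-3.3333)·(-3.3333) + (3.6667)·(3.6667) + (0.6667)·(0.6667) + (2.6667)·(2.6667) + (-3.3333)·(-3.3333) + (-0.3333)·(-0.3333)) / 5 = 43.3333/5 = 8.6667
  s[A,B] = ((-3.3333)·(0.1667) + (3.6667)·(-1.8333) + (0.6667)·(1.1667) + (2.6667)·(-1.8333) + (-3.3333)·(2.1667) + (-0.3333)·(0.1667)) / 5 = -18.6667/5 = -3.7333
  s[B,B] = ((0.1667)·(0.1667) + (-1.8333)·(-1.8333) + (1.1667)·(1.1667) + (-1.8333)·(-1.8333) + (2.1667)·(2.1667) + (0.1667)·(0.1667)) / 5 = 12.8333/5 = 2.5667
  Sample standard deviations s_i = √(s[i,i]):
  s(A) = √(8.6667) = 2.9439
  s(B) = √(2.5667) = 1.6021

Step 3 — r_{ij} = s_{ij} / (s_i · s_j):
  r[A,A] = 1 (diagonal).
  r[A,B] = -3.7333 / (2.9439 · 1.6021) = -3.7333 / 4.7164 = -0.7916
  r[B,B] = 1 (diagonal).

R is symmetric with unit diagonal. Assembling:

R = [[1, -0.7916],
 [-0.7916, 1]]


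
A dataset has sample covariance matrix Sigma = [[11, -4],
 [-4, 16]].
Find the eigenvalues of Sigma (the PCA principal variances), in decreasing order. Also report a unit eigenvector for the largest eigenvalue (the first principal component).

Step 1 — characteristic polynomial of 2×2 Sigma:
  det(Sigma - λI) = λ² - trace · λ + det = 0.
  trace = 11 + 16 = 27, det = 11·16 - (-4)² = 160.
Step 2 — discriminant:
  Δ = trace² - 4·det = 729 - 640 = 89.
Step 3 — eigenvalues:
  λ = (trace ± √Δ)/2 = (27 ± 9.434)/2,
  λ_1 = 18.217,  λ_2 = 8.783.

Step 4 — unit eigenvector for λ_1: solve (Sigma - λ_1 I)v = 0. First row:
  (11 - 18.217)·v_x + (-4)·v_y = 0, i.e. (-7.217)·v_x + (-4)·v_y = 0,
  so v ∝ (b, λ_1 - a) = (-4, 7.217); multiply by -1 so the first entry is positive: u = (4, -7.217).
  ||u|| = √((4)² + (-7.217)²) = √(68.085) ≈ 8.2514,
  v_1 = u/||u|| ≈ (0.4848, -0.8746) (||v_1|| = 1).

λ_1 = 18.217,  λ_2 = 8.783;  v_1 ≈ (0.4848, -0.8746)


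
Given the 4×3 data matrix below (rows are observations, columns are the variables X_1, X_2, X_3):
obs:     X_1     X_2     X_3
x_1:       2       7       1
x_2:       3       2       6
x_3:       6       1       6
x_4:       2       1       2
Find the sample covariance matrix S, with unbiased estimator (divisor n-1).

Step 1 — column means:
  mean(X_1) = (2 + 3 + 6 + 2) / 4 = 13/4 = 3.25
  mean(X_2) = (7 + 2 + 1 + 1) / 4 = 11/4 = 2.75
  mean(X_3) = (1 + 6 + 6 + 2) / 4 = 15/4 = 3.75

Step 2 — sample covariance S[i,j] = (1/(n-1)) · Σ_k (x_{k,i} - mean_i) · (x_{k,j} - mean_j), with n-1 = 3.
  S[X_1,X_1] = ((-1.25)·(-1.25) + (-0.25)·(-0.25) + (2.75)·(2.75) + (-1.25)·(-1.25)) / 3 = 10.75/3 = 3.5833
  S[X_1,X_2] = ((-1.25)·(4.25) + (-0.25)·(-0.75) + (2.75)·(-1.75) + (-1.25)·(-1.75)) / 3 = -7.75/3 = -2.5833
  S[X_1,X_3] = ((-1.25)·(-2.75) + (-0.25)·(2.25) + (2.75)·(2.25) + (-1.25)·(-1.75)) / 3 = 11.25/3 = 3.75
  S[X_2,X_2] = ((4.25)·(4.25) + (-0.75)·(-0.75) + (-1.75)·(-1.75) + (-1.75)·(-1.75)) / 3 = 24.75/3 = 8.25
  S[X_2,X_3] = ((4.25)·(-2.75) + (-0.75)·(2.25) + (-1.75)·(2.25) + (-1.75)·(-1.75)) / 3 = -14.25/3 = -4.75
  S[X_3,X_3] = ((-2.75)·(-2.75) + (2.25)·(2.25) + (2.25)·(2.25) + (-1.75)·(-1.75)) / 3 = 20.75/3 = 6.9167

S is symmetric (S[j,i] = S[i,j]). Assembling:

S = [[3.5833, -2.5833, 3.75],
 [-2.5833, 8.25, -4.75],
 [3.75, -4.75, 6.9167]]


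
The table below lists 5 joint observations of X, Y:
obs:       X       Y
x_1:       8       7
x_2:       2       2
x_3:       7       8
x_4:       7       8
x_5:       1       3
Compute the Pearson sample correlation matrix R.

Step 1 — column means:
  mean(X) = (8 + 2 + 7 + 7 + 1) / 5 = 25/5 = 5
  mean(Y) = (7 + 2 + 8 + 8 + 3) / 5 = 28/5 = 5.6

Step 2 — sample variances and covariances s[i,j] = (1/(n-1)) · Σ_k (x_{k,i} - mean_i) · (x_{k,j} - mean_j), with n-1 = 4:
  s[X,X] = ((3)·(3) + (-3)·(-3) + (2)·(2) + (2)·(2) + (-4)·(-4)) / 4 = 42/4 = 10.5
  s[X,Y] = ((3)·(1.4) + (-3)·(-3.6) + (2)·(2.4) + (2)·(2.4) + (-4)·(-2.6)) / 4 = 35/4 = 8.75
  s[Y,Y] = ((1.4)·(1.4) + (-3.6)·(-3.6) + (2.4)·(2.4) + (2.4)·(2.4) + (-2.6)·(-2.6)) / 4 = 33.2/4 = 8.3
  Sample standard deviations s_i = √(s[i,i]):
  s(X) = √(10.5) = 3.2404
  s(Y) = √(8.3) = 2.881

Step 3 — r_{ij} = s_{ij} / (s_i · s_j):
  r[X,X] = 1 (diagonal).
  r[X,Y] = 8.75 / (3.2404 · 2.881) = 8.75 / 9.3354 = 0.9373
  r[Y,Y] = 1 (diagonal).

R is symmetric with unit diagonal. Assembling:

R = [[1, 0.9373],
 [0.9373, 1]]


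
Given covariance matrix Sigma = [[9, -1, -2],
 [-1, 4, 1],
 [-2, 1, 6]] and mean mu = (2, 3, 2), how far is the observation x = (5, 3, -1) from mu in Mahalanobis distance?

Step 1 — centre the observation: (x - mu) = (3, 0, -3).

Step 2 — invert Sigma (cofactor / det for 3×3, or solve directly):
  Sigma^{-1} = [[0.1217, 0.0212, 0.037],
 [0.0212, 0.2646, -0.037],
 [0.037, -0.037, 0.1852]].

Step 3 — form the quadratic (x - mu)^T · Sigma^{-1} · (x - mu):
  Sigma^{-1} · (x - mu) = (0.254, 0.1746, -0.4444).
  (x - mu)^T · [Sigma^{-1} · (x - mu)] = (3)·(0.254) + (0)·(0.1746) + (-3)·(-0.4444) = 2.0952.

Step 4 — take square root: d = √(2.0952) ≈ 1.4475.

d(x, mu) = √(2.0952) ≈ 1.4475


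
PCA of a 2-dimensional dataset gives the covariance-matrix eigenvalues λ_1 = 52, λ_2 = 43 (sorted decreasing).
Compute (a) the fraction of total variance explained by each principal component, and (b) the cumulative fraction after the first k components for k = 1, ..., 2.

Step 1 — total variance = trace(Sigma) = Σ λ_i = 52 + 43 = 95.

Step 2 — fraction explained by component i = λ_i / Σ λ:
  PC1: 52/95 = 0.5474
  PC2: 43/95 = 0.4526

Step 3 — cumulative fraction after k components = (λ_1 + ... + λ_k) / Σ λ:
  k = 1: 52/95 = 0.5474
  k = 2: (52 + 43)/95 = 95/95 = 1

Summary (fraction, with percent):

explained: PC1 0.5474 (54.74%), PC2 0.4526 (45.26%);  cumulative: 0.5474, 1


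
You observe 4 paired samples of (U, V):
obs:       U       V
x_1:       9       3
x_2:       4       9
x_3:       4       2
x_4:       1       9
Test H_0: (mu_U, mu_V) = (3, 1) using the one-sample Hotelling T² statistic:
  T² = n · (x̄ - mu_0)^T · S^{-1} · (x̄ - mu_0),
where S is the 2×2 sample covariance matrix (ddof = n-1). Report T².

Step 1 — sample mean vector:
  mean(U) = (9 + 4 + 4 + 1) / 4 = 18/4 = 4.5
  mean(V) = (3 + 9 + 2 + 9) / 4 = 23/4 = 5.75
  x̄ = (4.5, 5.75),  deviation x̄ - mu_0 = (4.5, 5.75) - (3, 1) = (1.5, 4.75).

Step 2 — sample covariance matrix, S[i,j] = (1/(n-1)) · Σ_k (x_{k,i} - mean_i) · (x_{k,j} - mean_j), divisor n-1 = 3:
  S[U,U] = ((4.5)·(4.5) + (-0.5)·(-0.5) + (-0.5)·(-0.5) + (-3.5)·(-3.5)) / 3 = 33/3 = 11
  S[U,V] = ((4.5)·(-2.75) + (-0.5)·(3.25) + (-0.5)·(-3.75) + (-3.5)·(3.25)) / 3 = -23.5/3 = -7.8333
  S[V,V] = ((-2.75)·(-2.75) + (3.25)·(3.25) + (-3.75)·(-3.75) + (3.25)·(3.25)) / 3 = 42.75/3 = 14.25
  S = [[11, -7.8333],
 [-7.8333, 14.25]].

Step 3 — invert S. det(S) = 11·14.25 - (-7.8333)² = 95.3889.
  S^{-1} = (1/det) · [[d, -b], [-b, a]] = [[0.1494, 0.0821],
 [0.0821, 0.1153]].

Step 4 — quadratic form (x̄ - mu_0)^T · S^{-1} · (x̄ - mu_0):
  S^{-1} · (x̄ - mu_0) = (0.6142, 0.6709),
  (x̄ - mu_0)^T · [...] = (1.5)·(0.6142) + (4.75)·(0.6709) = 4.1082.

Step 5 — scale by n: T² = 4 · 4.1082 = 16.4327.

T² ≈ 16.4327


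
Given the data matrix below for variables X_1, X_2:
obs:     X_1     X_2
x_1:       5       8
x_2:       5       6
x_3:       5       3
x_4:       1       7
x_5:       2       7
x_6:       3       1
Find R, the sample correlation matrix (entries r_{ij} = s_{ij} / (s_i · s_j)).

Step 1 — column means:
  mean(X_1) = (5 + 5 + 5 + 1 + 2 + 3) / 6 = 21/6 = 3.5
  mean(X_2) = (8 + 6 + 3 + 7 + 7 + 1) / 6 = 32/6 = 5.3333

Step 2 — sample variances and covariances s[i,j] = (1/(n-1)) · Σ_k (x_{k,i} - mean_i) · (x_{k,j} - mean_j), with n-1 = 5:
  s[X_1,X_1] = ((1.5)·(1.5) + (1.5)·(1.5) + (1.5)·(1.5) + (-2.5)·(-2.5) + (-1.5)·(-1.5) + (-0.5)·(-0.5)) / 5 = 15.5/5 = 3.1
  s[X_1,X_2] = ((1.5)·(2.6667) + (1.5)·(0.6667) + (1.5)·(-2.3333) + (-2.5)·(1.6667) + (-1.5)·(1.6667) + (-0.5)·(-4.3333)) / 5 = -3/5 = -0.6
  s[X_2,X_2] = ((2.6667)·(2.6667) + (0.6667)·(0.6667) + (-2.3333)·(-2.3333) + (1.6667)·(1.6667) + (1.6667)·(1.6667) + (-4.3333)·(-4.3333)) / 5 = 37.3333/5 = 7.4667
  Sample standard deviations s_i = √(s[i,i]):
  s(X_1) = √(3.1) = 1.7607
  s(X_2) = √(7.4667) = 2.7325

Step 3 — r_{ij} = s_{ij} / (s_i · s_j):
  r[X_1,X_1] = 1 (diagonal).
  r[X_1,X_2] = -0.6 / (1.7607 · 2.7325) = -0.6 / 4.8111 = -0.1247
  r[X_2,X_2] = 1 (diagonal).

R is symmetric with unit diagonal. Assembling:

R = [[1, -0.1247],
 [-0.1247, 1]]


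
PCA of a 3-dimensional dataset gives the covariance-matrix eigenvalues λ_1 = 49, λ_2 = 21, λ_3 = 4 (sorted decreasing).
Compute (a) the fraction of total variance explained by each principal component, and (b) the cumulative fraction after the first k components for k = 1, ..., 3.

Step 1 — total variance = trace(Sigma) = Σ λ_i = 49 + 21 + 4 = 74.

Step 2 — fraction explained by component i = λ_i / Σ λ:
  PC1: 49/74 = 0.6622
  PC2: 21/74 = 0.2838
  PC3: 4/74 = 0.0541

Step 3 — cumulative fraction after k components = (λ_1 + ... + λ_k) / Σ λ:
  k = 1: 49/74 = 0.6622
  k = 2: (49 + 21)/74 = 70/74 = 0.9459
  k = 3: (49 + 21 + 4)/74 = 74/74 = 1

Summary (fraction, with percent):

explained: PC1 0.6622 (66.22%), PC2 0.2838 (28.38%), PC3 0.0541 (5.41%);  cumulative: 0.6622, 0.9459, 1


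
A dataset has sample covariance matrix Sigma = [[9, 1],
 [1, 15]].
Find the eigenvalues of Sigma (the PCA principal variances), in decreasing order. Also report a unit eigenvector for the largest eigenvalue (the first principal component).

Step 1 — characteristic polynomial of 2×2 Sigma:
  det(Sigma - λI) = λ² - trace · λ + det = 0.
  trace = 9 + 15 = 24, det = 9·15 - (1)² = 134.
Step 2 — discriminant:
  Δ = trace² - 4·det = 576 - 536 = 40.
Step 3 — eigenvalues:
  λ = (trace ± √Δ)/2 = (24 ± 6.3246)/2,
  λ_1 = 15.1623,  λ_2 = 8.8377.

Step 4 — unit eigenvector for λ_1: solve (Sigma - λ_1 I)v = 0. First row:
  (9 - 15.1623)·v_x + (1)·v_y = 0, i.e. (-6.1623)·v_x + (1)·v_y = 0,
  so v ∝ (b, λ_1 - a) = (1, 6.1623) = u.
  ||u|| = √((1)² + (6.1623)²) = √(38.9737) ≈ 6.2429,
  v_1 = u/||u|| ≈ (0.1602, 0.9871) (||v_1|| = 1).

λ_1 = 15.1623,  λ_2 = 8.8377;  v_1 ≈ (0.1602, 0.9871)


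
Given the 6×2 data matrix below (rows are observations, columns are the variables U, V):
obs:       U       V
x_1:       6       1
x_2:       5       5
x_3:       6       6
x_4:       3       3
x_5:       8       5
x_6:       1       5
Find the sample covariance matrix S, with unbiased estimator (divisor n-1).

Step 1 — column means:
  mean(U) = (6 + 5 + 6 + 3 + 8 + 1) / 6 = 29/6 = 4.8333
  mean(V) = (1 + 5 + 6 + 3 + 5 + 5) / 6 = 25/6 = 4.1667

Step 2 — sample covariance S[i,j] = (1/(n-1)) · Σ_k (x_{k,i} - mean_i) · (x_{k,j} - mean_j), with n-1 = 5.
  S[U,U] = ((1.1667)·(1.1667) + (0.1667)·(0.1667) + (1.1667)·(1.1667) + (-1.8333)·(-1.8333) + (3.1667)·(3.1667) + (-3.8333)·(-3.8333)) / 5 = 30.8333/5 = 6.1667
  S[U,V] = ((1.1667)·(-3.1667) + (0.1667)·(0.8333) + (1.1667)·(1.8333) + (-1.8333)·(-1.1667) + (3.1667)·(0.8333) + (-3.8333)·(0.8333)) / 5 = 0.1667/5 = 0.0333
  S[V,V] = ((-3.1667)·(-3.1667) + (0.8333)·(0.8333) + (1.8333)·(1.8333) + (-1.1667)·(-1.1667) + (0.8333)·(0.8333) + (0.8333)·(0.8333)) / 5 = 16.8333/5 = 3.3667

S is symmetric (S[j,i] = S[i,j]). Assembling:

S = [[6.1667, 0.0333],
 [0.0333, 3.3667]]


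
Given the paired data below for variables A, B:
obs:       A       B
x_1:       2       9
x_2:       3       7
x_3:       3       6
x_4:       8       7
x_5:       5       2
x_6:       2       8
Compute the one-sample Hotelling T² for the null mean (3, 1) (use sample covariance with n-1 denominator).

Step 1 — sample mean vector:
  mean(A) = (2 + 3 + 3 + 8 + 5 + 2) / 6 = 23/6 = 3.8333
  mean(B) = (9 + 7 + 6 + 7 + 2 + 8) / 6 = 39/6 = 6.5
  x̄ = (3.8333, 6.5),  deviation x̄ - mu_0 = (3.8333, 6.5) - (3, 1) = (0.8333, 5.5).

Step 2 — sample covariance matrix, S[i,j] = (1/(n-1)) · Σ_k (x_{k,i} - mean_i) · (x_{k,j} - mean_j), divisor n-1 = 5:
  S[A,A] = ((-1.8333)·(-1.8333) + (-0.8333)·(-0.8333) + (-0.8333)·(-0.8333) + (4.1667)·(4.1667) + (1.1667)·(1.1667) + (-1.8333)·(-1.8333)) / 5 = 26.8333/5 = 5.3667
  S[A,B] = ((-1.8333)·(2.5) + (-0.8333)·(0.5) + (-0.8333)·(-0.5) + (4.1667)·(0.5) + (1.1667)·(-4.5) + (-1.8333)·(1.5)) / 5 = -10.5/5 = -2.1
  S[B,B] = ((2.5)·(2.5) + (0.5)·(0.5) + (-0.5)·(-0.5) + (0.5)·(0.5) + (-4.5)·(-4.5) + (1.5)·(1.5)) / 5 = 29.5/5 = 5.9
  S = [[5.3667, -2.1],
 [-2.1, 5.9]].

Step 3 — invert S. det(S) = 5.3667·5.9 - (-2.1)² = 27.2533.
  S^{-1} = (1/det) · [[d, -b], [-b, a]] = [[0.2165, 0.0771],
 [0.0771, 0.1969]].

Step 4 — quadratic form (x̄ - mu_0)^T · S^{-1} · (x̄ - mu_0):
  S^{-1} · (x̄ - mu_0) = (0.6042, 1.1473),
  (x̄ - mu_0)^T · [...] = (0.8333)·(0.6042) + (5.5)·(1.1473) = 6.8134.

Step 5 — scale by n: T² = 6 · 6.8134 = 40.8806.

T² ≈ 40.8806


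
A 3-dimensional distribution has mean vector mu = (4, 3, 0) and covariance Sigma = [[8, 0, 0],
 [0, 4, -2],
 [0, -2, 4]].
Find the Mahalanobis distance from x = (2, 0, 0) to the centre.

Step 1 — centre the observation: (x - mu) = (-2, -3, 0).

Step 2 — invert Sigma (cofactor / det for 3×3, or solve directly):
  Sigma^{-1} = [[0.125, 0, 0],
 [0, 0.3333, 0.1667],
 [0, 0.1667, 0.3333]].

Step 3 — form the quadratic (x - mu)^T · Sigma^{-1} · (x - mu):
  Sigma^{-1} · (x - mu) = (-0.25, -1, -0.5).
  (x - mu)^T · [Sigma^{-1} · (x - mu)] = (-2)·(-0.25) + (-3)·(-1) + (0)·(-0.5) = 3.5.

Step 4 — take square root: d = √(3.5) ≈ 1.8708.

d(x, mu) = √(3.5) ≈ 1.8708


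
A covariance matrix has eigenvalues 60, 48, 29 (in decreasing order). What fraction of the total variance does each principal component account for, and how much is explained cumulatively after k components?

Step 1 — total variance = trace(Sigma) = Σ λ_i = 60 + 48 + 29 = 137.

Step 2 — fraction explained by component i = λ_i / Σ λ:
  PC1: 60/137 = 0.438
  PC2: 48/137 = 0.3504
  PC3: 29/137 = 0.2117

Step 3 — cumulative fraction after k components = (λ_1 + ... + λ_k) / Σ λ:
  k = 1: 60/137 = 0.438
  k = 2: (60 + 48)/137 = 108/137 = 0.7883
  k = 3: (60 + 48 + 29)/137 = 137/137 = 1

Summary (fraction, with percent):

explained: PC1 0.438 (43.8%), PC2 0.3504 (35.04%), PC3 0.2117 (21.17%);  cumulative: 0.438, 0.7883, 1


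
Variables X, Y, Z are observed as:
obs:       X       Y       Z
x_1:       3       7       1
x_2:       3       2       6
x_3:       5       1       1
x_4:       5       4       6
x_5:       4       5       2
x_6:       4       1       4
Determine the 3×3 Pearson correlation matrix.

Step 1 — column means:
  mean(X) = (3 + 3 + 5 + 5 + 4 + 4) / 6 = 24/6 = 4
  mean(Y) = (7 + 2 + 1 + 4 + 5 + 1) / 6 = 20/6 = 3.3333
  mean(Z) = (1 + 6 + 1 + 6 + 2 + 4) / 6 = 20/6 = 3.3333

Step 2 — sample variances and covariances s[i,j] = (1/(n-1)) · Σ_k (x_{k,i} - mean_i) · (x_{k,j} - mean_j), with n-1 = 5:
  s[X,X] = ((-1)·(-1) + (-1)·(-1) + (1)·(1) + (1)·(1) + (0)·(0) + (0)·(0)) / 5 = 4/5 = 0.8
  s[X,Y] = ((-1)·(3.6667) + (-1)·(-1.3333) + (1)·(-2.3333) + (1)·(0.6667) + (0)·(1.6667) + (0)·(-2.3333)) / 5 = -4/5 = -0.8
  s[X,Z] = ((-1)·(-2.3333) + (-1)·(2.6667) + (1)·(-2.3333) + (1)·(2.6667) + (0)·(-1.3333) + (0)·(0.6667)) / 5 = 0/5 = 0
  s[Y,Y] = ((3.6667)·(3.6667) + (-1.3333)·(-1.3333) + (-2.3333)·(-2.3333) + (0.6667)·(0.6667) + (1.6667)·(1.6667) + (-2.3333)·(-2.3333)) / 5 = 29.3333/5 = 5.8667
  s[Y,Z] = ((3.6667)·(-2.3333) + (-1.3333)·(2.6667) + (-2.3333)·(-2.3333) + (0.6667)·(2.6667) + (1.6667)·(-1.3333) + (-2.3333)·(0.6667)) / 5 = -8.6667/5 = -1.7333
  s[Z,Z] = ((-2.3333)·(-2.3333) + (2.6667)·(2.6667) + (-2.3333)·(-2.3333) + (2.6667)·(2.6667) + (-1.3333)·(-1.3333) + (0.6667)·(0.6667)) / 5 = 27.3333/5 = 5.4667
  Sample standard deviations s_i = √(s[i,i]):
  s(X) = √(0.8) = 0.8944
  s(Y) = √(5.8667) = 2.4221
  s(Z) = √(5.4667) = 2.3381

Step 3 — r_{ij} = s_{ij} / (s_i · s_j):
  r[X,X] = 1 (diagonal).
  r[X,Y] = -0.8 / (0.8944 · 2.4221) = -0.8 / 2.1664 = -0.3693
  r[X,Z] = 0 / (0.8944 · 2.3381) = 0 / 2.0913 = 0
  r[Y,Y] = 1 (diagonal).
  r[Y,Z] = -1.7333 / (2.4221 · 2.3381) = -1.7333 / 5.6631 = -0.3061
  r[Z,Z] = 1 (diagonal).

R is symmetric with unit diagonal. Assembling:

R = [[1, -0.3693, 0],
 [-0.3693, 1, -0.3061],
 [0, -0.3061, 1]]


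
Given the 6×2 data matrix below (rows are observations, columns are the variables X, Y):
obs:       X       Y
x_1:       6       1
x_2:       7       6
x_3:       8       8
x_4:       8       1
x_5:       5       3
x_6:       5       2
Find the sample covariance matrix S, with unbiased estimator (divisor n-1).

Step 1 — column means:
  mean(X) = (6 + 7 + 8 + 8 + 5 + 5) / 6 = 39/6 = 6.5
  mean(Y) = (1 + 6 + 8 + 1 + 3 + 2) / 6 = 21/6 = 3.5

Step 2 — sample covariance S[i,j] = (1/(n-1)) · Σ_k (x_{k,i} - mean_i) · (x_{k,j} - mean_j), with n-1 = 5.
  S[X,X] = ((-0.5)·(-0.5) + (0.5)·(0.5) + (1.5)·(1.5) + (1.5)·(1.5) + (-1.5)·(-1.5) + (-1.5)·(-1.5)) / 5 = 9.5/5 = 1.9
  S[X,Y] = ((-0.5)·(-2.5) + (0.5)·(2.5) + (1.5)·(4.5) + (1.5)·(-2.5) + (-1.5)·(-0.5) + (-1.5)·(-1.5)) / 5 = 8.5/5 = 1.7
  S[Y,Y] = ((-2.5)·(-2.5) + (2.5)·(2.5) + (4.5)·(4.5) + (-2.5)·(-2.5) + (-0.5)·(-0.5) + (-1.5)·(-1.5)) / 5 = 41.5/5 = 8.3

S is symmetric (S[j,i] = S[i,j]). Assembling:

S = [[1.9, 1.7],
 [1.7, 8.3]]


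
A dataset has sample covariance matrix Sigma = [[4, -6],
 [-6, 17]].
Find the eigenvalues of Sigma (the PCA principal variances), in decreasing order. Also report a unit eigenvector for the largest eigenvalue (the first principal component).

Step 1 — characteristic polynomial of 2×2 Sigma:
  det(Sigma - λI) = λ² - trace · λ + det = 0.
  trace = 4 + 17 = 21, det = 4·17 - (-6)² = 32.
Step 2 — discriminant:
  Δ = trace² - 4·det = 441 - 128 = 313.
Step 3 — eigenvalues:
  λ = (trace ± √Δ)/2 = (21 ± 17.6918)/2,
  λ_1 = 19.3459,  λ_2 = 1.6541.

Step 4 — unit eigenvector for λ_1: solve (Sigma - λ_1 I)v = 0. First row:
  (4 - 19.3459)·v_x + (-6)·v_y = 0, i.e. (-15.3459)·v_x + (-6)·v_y = 0,
  so v ∝ (b, λ_1 - a) = (-6, 15.3459); multiply by -1 so the first entry is positive: u = (6, -15.3459).
  ||u|| = √((6)² + (-15.3459)²) = √(271.4967) ≈ 16.4772,
  v_1 = u/||u|| ≈ (0.3641, -0.9313) (||v_1|| = 1).

λ_1 = 19.3459,  λ_2 = 1.6541;  v_1 ≈ (0.3641, -0.9313)


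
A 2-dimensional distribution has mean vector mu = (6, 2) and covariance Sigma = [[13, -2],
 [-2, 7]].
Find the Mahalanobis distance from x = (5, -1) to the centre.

Step 1 — centre the observation: (x - mu) = (-1, -3).

Step 2 — invert Sigma. det(Sigma) = 13·7 - (-2)² = 87.
  Sigma^{-1} = (1/det) · [[d, -b], [-b, a]] = [[0.0805, 0.023],
 [0.023, 0.1494]].

Step 3 — form the quadratic (x - mu)^T · Sigma^{-1} · (x - mu):
  Sigma^{-1} · (x - mu) = (-0.1494, -0.4713).
  (x - mu)^T · [Sigma^{-1} · (x - mu)] = (-1)·(-0.1494) + (-3)·(-0.4713) = 1.5632.

Step 4 — take square root: d = √(1.5632) ≈ 1.2503.

d(x, mu) = √(1.5632) ≈ 1.2503


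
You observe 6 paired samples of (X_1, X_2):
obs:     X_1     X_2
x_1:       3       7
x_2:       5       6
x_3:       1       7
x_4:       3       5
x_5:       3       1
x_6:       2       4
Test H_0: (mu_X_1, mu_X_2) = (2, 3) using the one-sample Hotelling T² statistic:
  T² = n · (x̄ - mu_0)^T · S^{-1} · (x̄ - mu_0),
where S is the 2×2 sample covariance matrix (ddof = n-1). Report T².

Step 1 — sample mean vector:
  mean(X_1) = (3 + 5 + 1 + 3 + 3 + 2) / 6 = 17/6 = 2.8333
  mean(X_2) = (7 + 6 + 7 + 5 + 1 + 4) / 6 = 30/6 = 5
  x̄ = (2.8333, 5),  deviation x̄ - mu_0 = (2.8333, 5) - (2, 3) = (0.8333, 2).

Step 2 — sample covariance matrix, S[i,j] = (1/(n-1)) · Σ_k (x_{k,i} - mean_i) · (x_{k,j} - mean_j), divisor n-1 = 5:
  S[X_1,X_1] = ((0.1667)·(0.1667) + (2.1667)·(2.1667) + (-1.8333)·(-1.8333) + (0.1667)·(0.1667) + (0.1667)·(0.1667) + (-0.8333)·(-0.8333)) / 5 = 8.8333/5 = 1.7667
  S[X_1,X_2] = ((0.1667)·(2) + (2.1667)·(1) + (-1.8333)·(2) + (0.1667)·(0) + (0.1667)·(-4) + (-0.8333)·(-1)) / 5 = -1/5 = -0.2
  S[X_2,X_2] = ((2)·(2) + (1)·(1) + (2)·(2) + (0)·(0) + (-4)·(-4) + (-1)·(-1)) / 5 = 26/5 = 5.2
  S = [[1.7667, -0.2],
 [-0.2, 5.2]].

Step 3 — invert S. det(S) = 1.7667·5.2 - (-0.2)² = 9.1467.
  S^{-1} = (1/det) · [[d, -b], [-b, a]] = [[0.5685, 0.0219],
 [0.0219, 0.1931]].

Step 4 — quadratic form (x̄ - mu_0)^T · S^{-1} · (x̄ - mu_0):
  S^{-1} · (x̄ - mu_0) = (0.5175, 0.4045),
  (x̄ - mu_0)^T · [...] = (0.8333)·(0.5175) + (2)·(0.4045) = 1.2403.

Step 5 — scale by n: T² = 6 · 1.2403 = 7.4417.

T² ≈ 7.4417


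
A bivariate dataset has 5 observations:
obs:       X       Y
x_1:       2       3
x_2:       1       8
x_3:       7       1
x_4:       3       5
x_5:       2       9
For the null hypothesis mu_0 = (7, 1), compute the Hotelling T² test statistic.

Step 1 — sample mean vector:
  mean(X) = (2 + 1 + 7 + 3 + 2) / 5 = 15/5 = 3
  mean(Y) = (3 + 8 + 1 + 5 + 9) / 5 = 26/5 = 5.2
  x̄ = (3, 5.2),  deviation x̄ - mu_0 = (3, 5.2) - (7, 1) = (-4, 4.2).

Step 2 — sample covariance matrix, S[i,j] = (1/(n-1)) · Σ_k (x_{k,i} - mean_i) · (x_{k,j} - mean_j), divisor n-1 = 4:
  S[X,X] = ((-1)·(-1) + (-2)·(-2) + (4)·(4) + (0)·(0) + (-1)·(-1)) / 4 = 22/4 = 5.5
  S[X,Y] = ((-1)·(-2.2) + (-2)·(2.8) + (4)·(-4.2) + (0)·(-0.2) + (-1)·(3.8)) / 4 = -24/4 = -6
  S[Y,Y] = ((-2.2)·(-2.2) + (2.8)·(2.8) + (-4.2)·(-4.2) + (-0.2)·(-0.2) + (3.8)·(3.8)) / 4 = 44.8/4 = 11.2
  S = [[5.5, -6],
 [-6, 11.2]].

Step 3 — invert S. det(S) = 5.5·11.2 - (-6)² = 25.6.
  S^{-1} = (1/det) · [[d, -b], [-b, a]] = [[0.4375, 0.2344],
 [0.2344, 0.2148]].

Step 4 — quadratic form (x̄ - mu_0)^T · S^{-1} · (x̄ - mu_0):
  S^{-1} · (x̄ - mu_0) = (-0.7656, -0.0352),
  (x̄ - mu_0)^T · [...] = (-4)·(-0.7656) + (4.2)·(-0.0352) = 2.9148.

Step 5 — scale by n: T² = 5 · 2.9148 = 14.5742.

T² ≈ 14.5742


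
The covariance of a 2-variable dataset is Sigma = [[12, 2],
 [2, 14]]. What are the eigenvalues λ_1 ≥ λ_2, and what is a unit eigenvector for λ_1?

Step 1 — characteristic polynomial of 2×2 Sigma:
  det(Sigma - λI) = λ² - trace · λ + det = 0.
  trace = 12 + 14 = 26, det = 12·14 - (2)² = 164.
Step 2 — discriminant:
  Δ = trace² - 4·det = 676 - 656 = 20.
Step 3 — eigenvalues:
  λ = (trace ± √Δ)/2 = (26 ± 4.4721)/2,
  λ_1 = 15.2361,  λ_2 = 10.7639.

Step 4 — unit eigenvector for λ_1: solve (Sigma - λ_1 I)v = 0. First row:
  (12 - 15.2361)·v_x + (2)·v_y = 0, i.e. (-3.2361)·v_x + (2)·v_y = 0,
  so v ∝ (b, λ_1 - a) = (2, 3.2361) = u.
  ||u|| = √((2)² + (3.2361)²) = √(14.4721) ≈ 3.8042,
  v_1 = u/||u|| ≈ (0.5257, 0.8507) (||v_1|| = 1).

λ_1 = 15.2361,  λ_2 = 10.7639;  v_1 ≈ (0.5257, 0.8507)


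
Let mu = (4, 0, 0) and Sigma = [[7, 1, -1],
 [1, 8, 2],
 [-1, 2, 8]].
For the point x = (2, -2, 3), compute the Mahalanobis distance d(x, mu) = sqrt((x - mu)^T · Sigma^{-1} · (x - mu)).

Step 1 — centre the observation: (x - mu) = (-2, -2, 3).

Step 2 — invert Sigma (cofactor / det for 3×3, or solve directly):
  Sigma^{-1} = [[0.15, -0.025, 0.025],
 [-0.025, 0.1375, -0.0375],
 [0.025, -0.0375, 0.1375]].

Step 3 — form the quadratic (x - mu)^T · Sigma^{-1} · (x - mu):
  Sigma^{-1} · (x - mu) = (-0.175, -0.3375, 0.4375).
  (x - mu)^T · [Sigma^{-1} · (x - mu)] = (-2)·(-0.175) + (-2)·(-0.3375) + (3)·(0.4375) = 2.3375.

Step 4 — take square root: d = √(2.3375) ≈ 1.5289.

d(x, mu) = √(2.3375) ≈ 1.5289


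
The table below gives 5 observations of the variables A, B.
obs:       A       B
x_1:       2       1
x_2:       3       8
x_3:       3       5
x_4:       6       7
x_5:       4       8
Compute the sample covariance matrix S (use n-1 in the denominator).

Step 1 — column means:
  mean(A) = (2 + 3 + 3 + 6 + 4) / 5 = 18/5 = 3.6
  mean(B) = (1 + 8 + 5 + 7 + 8) / 5 = 29/5 = 5.8

Step 2 — sample covariance S[i,j] = (1/(n-1)) · Σ_k (x_{k,i} - mean_i) · (x_{k,j} - mean_j), with n-1 = 4.
  S[A,A] = ((-1.6)·(-1.6) + (-0.6)·(-0.6) + (-0.6)·(-0.6) + (2.4)·(2.4) + (0.4)·(0.4)) / 4 = 9.2/4 = 2.3
  S[A,B] = ((-1.6)·(-4.8) + (-0.6)·(2.2) + (-0.6)·(-0.8) + (2.4)·(1.2) + (0.4)·(2.2)) / 4 = 10.6/4 = 2.65
  S[B,B] = ((-4.8)·(-4.8) + (2.2)·(2.2) + (-0.8)·(-0.8) + (1.2)·(1.2) + (2.2)·(2.2)) / 4 = 34.8/4 = 8.7

S is symmetric (S[j,i] = S[i,j]). Assembling:

S = [[2.3, 2.65],
 [2.65, 8.7]]
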